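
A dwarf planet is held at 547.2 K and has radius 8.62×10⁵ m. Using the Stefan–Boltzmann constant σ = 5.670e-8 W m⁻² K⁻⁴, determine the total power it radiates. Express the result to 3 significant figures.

Surface area A = 4πR² = 4π(8.62×10⁵ m)² = 9.33737×10¹² m².
P = σAT⁴ = 5.670×10⁻⁸ × 9.33737×10¹² × (547.2)⁴ = 4.75×10¹⁶ W.

P ≈ 4.75×10¹⁶ W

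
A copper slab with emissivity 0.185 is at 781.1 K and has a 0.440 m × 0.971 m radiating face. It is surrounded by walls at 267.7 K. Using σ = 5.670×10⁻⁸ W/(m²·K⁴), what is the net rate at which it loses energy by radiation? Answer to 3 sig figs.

Area A = 0.440 × 0.971 = 0.42724 m².
Net radiated power P_net = εσA(T⁴ − T₀⁴) = 0.185×5.670×10⁻⁸×0.42724×(781.1⁴ − 267.7⁴).
T⁴ − T₀⁴ = 3.72243×10¹¹ − 5.13563×10⁹ = 3.67107×10¹¹ K⁴, so P_net = 1.65×10³ W.

Net loss ≈ 1.65×10³ W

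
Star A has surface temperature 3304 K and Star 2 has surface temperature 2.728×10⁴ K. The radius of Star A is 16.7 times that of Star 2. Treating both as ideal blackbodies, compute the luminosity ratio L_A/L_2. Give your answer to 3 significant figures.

L ∝ R²T⁴, so L_A/L_2 = (R_A/R_2)²(T_A/T_2)⁴ = (16.7)² × (3304/2.728×10⁴)⁴ = 278.89 × 2.15170×10⁻⁴ = 0.0600.

L_A/L_2 ≈ 0.0600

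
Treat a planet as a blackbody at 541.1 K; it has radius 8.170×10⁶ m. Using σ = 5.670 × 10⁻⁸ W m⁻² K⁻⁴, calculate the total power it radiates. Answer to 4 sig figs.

Surface area A = 4πR² = 4π(8.170×10⁶ m)² = 8.38791×10¹⁴ m².
P = σAT⁴ = 5.670×10⁻⁸ × 8.38791×10¹⁴ × (541.1)⁴ = 4.077×10¹⁸ W.

P ≈ 4.077×10¹⁸ W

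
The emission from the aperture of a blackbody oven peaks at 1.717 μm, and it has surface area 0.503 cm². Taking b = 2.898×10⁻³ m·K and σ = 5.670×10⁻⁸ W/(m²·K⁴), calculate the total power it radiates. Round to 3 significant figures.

Wien's law: T = b/λ_max = 2.898×10⁻³/1.717×10⁻⁶ = 1687.83 K.
Area A = 0.503 cm² = 5.03×10⁻⁵ m².
Then P = σAT⁴ = 5.670×10⁻⁸×5.03×10⁻⁵×(1687.83)⁴ = 23.1 W.

P ≈ 23.1 W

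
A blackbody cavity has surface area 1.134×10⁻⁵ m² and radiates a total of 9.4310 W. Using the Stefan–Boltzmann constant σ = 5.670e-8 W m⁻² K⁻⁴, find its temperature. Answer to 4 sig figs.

Area A = 1.134×10⁻⁵ m².
P = σAT⁴ ⇒ T = (P/(σA))^(1/4) = (9.4310/(5.670×10⁻⁸×1.134×10⁻⁵))^(1/4) = 1957 K.

T ≈ 1957 K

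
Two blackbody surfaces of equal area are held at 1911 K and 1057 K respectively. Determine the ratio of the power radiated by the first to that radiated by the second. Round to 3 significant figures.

P₁/P₂ ≈ 10.7

With equal areas, P₁/P₂ = (T₁/T₂)⁴ = (1911/1057)⁴ = 10.7.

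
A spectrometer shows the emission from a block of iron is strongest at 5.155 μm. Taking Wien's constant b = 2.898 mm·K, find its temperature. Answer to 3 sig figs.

Wien's law gives T = b/λ_max = (2.898×10⁻³ m·K)/(5.155×10⁻⁶ m) = 562 K.

T ≈ 562 K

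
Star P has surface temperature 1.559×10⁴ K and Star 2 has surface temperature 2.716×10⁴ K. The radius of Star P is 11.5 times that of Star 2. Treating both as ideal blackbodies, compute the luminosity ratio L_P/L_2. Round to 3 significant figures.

L ∝ R²T⁴, so L_P/L_2 = (R_P/R_2)²(T_P/T_2)⁴ = (11.5)² × (1.559×10⁴/2.716×10⁴)⁴ = 132.25 × 0.108559 = 14.4.

L_P/L_2 ≈ 14.4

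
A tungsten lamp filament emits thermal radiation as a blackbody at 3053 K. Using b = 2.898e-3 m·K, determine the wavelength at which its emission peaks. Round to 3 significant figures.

Wien's displacement law: λ_max = b/T = (2.898×10⁻³ m·K)/(3053 K) = 9.492×10⁻⁷ m.
That is 949 nm, in the infrared range.

λ_max ≈ 949 nm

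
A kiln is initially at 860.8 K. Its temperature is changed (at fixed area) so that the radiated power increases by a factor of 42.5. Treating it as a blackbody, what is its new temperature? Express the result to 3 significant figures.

P ∝ T⁴, so T₂/T₁ = (P₂/P₁)^(1/4) = (42.5)^(1/4) = 2.55327.
T₂ = 860.8 × 2.55327 = 2.20×10³ K.

T₂ ≈ 2.20×10³ K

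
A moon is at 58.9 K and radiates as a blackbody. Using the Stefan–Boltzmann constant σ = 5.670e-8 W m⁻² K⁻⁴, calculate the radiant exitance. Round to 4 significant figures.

Stefan–Boltzmann: I = σT⁴ = 5.670×10⁻⁸ × (58.9)⁴ = 0.6824 W/m².

I ≈ 0.6824 W/m²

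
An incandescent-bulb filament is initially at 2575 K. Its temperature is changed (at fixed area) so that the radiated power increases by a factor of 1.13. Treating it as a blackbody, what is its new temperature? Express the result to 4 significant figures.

T₂ ≈ 2655 K

P ∝ T⁴, so T₂/T₁ = (P₂/P₁)^(1/4) = (1.13)^(1/4) = 1.03103.
T₂ = 2575 × 1.03103 = 2655 K.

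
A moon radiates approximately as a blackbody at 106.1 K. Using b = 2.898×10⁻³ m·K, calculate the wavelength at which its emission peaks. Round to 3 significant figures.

Wien's displacement law: λ_max = b/T = (2.898×10⁻³ m·K)/(106.1 K) = 2.731×10⁻⁵ m.
That is 27.3 μm, in the infrared range.

λ_max ≈ 27.3 μm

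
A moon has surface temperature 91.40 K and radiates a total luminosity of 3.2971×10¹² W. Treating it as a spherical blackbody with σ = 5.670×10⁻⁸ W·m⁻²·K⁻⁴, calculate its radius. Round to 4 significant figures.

L = 4πR²σT⁴ ⇒ R = √(L/(4πσT⁴)).
σT⁴ = 3.95702 W/m², so R = √(3.2971×10¹²/(4π×3.95702)) = 2.575×10⁵ m.

R ≈ 2.575×10⁵ m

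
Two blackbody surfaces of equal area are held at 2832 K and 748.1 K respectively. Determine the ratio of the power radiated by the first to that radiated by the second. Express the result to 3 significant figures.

P₁/P₂ ≈ 205

With equal areas, P₁/P₂ = (T₁/T₂)⁴ = (2832/748.1)⁴ = 205.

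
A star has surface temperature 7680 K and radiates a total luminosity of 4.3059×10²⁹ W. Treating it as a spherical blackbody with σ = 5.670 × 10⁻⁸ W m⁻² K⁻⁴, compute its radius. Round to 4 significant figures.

L = 4πR²σT⁴ ⇒ R = √(L/(4πσT⁴)).
σT⁴ = 1.97255×10⁸ W/m², so R = √(4.3059×10²⁹/(4π×1.97255×10⁸)) = 1.318×10¹⁰ m.

R ≈ 1.318×10¹⁰ m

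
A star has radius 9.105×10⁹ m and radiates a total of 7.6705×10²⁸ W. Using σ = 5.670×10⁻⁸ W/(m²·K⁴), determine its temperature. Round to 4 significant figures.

T ≈ 6003 K

Surface area A = 4πR² = 4π(9.105×10⁹ m)² = 1.04177×10²¹ m².
P = σAT⁴ ⇒ T = (P/(σA))^(1/4) = (7.6705×10²⁸/(5.670×10⁻⁸×1.04177×10²¹))^(1/4) = 6003 K.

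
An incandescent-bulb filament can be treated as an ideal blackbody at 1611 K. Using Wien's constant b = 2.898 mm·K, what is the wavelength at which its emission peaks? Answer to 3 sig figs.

Wien's displacement law: λ_max = b/T = (2.898×10⁻³ m·K)/(1611 K) = 1.799×10⁻⁶ m.
That is 1.80×10³ nm, in the infrared range.

λ_max ≈ 1.80×10³ nm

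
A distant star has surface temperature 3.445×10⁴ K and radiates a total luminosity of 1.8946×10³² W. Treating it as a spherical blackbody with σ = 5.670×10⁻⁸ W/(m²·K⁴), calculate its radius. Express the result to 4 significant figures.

L = 4πR²σT⁴ ⇒ R = √(L/(4πσT⁴)).
σT⁴ = 7.98620×10¹⁰ W/m², so R = √(1.8946×10³²/(4π×7.98620×10¹⁰)) = 1.374×10¹⁰ m.

R ≈ 1.374×10¹⁰ m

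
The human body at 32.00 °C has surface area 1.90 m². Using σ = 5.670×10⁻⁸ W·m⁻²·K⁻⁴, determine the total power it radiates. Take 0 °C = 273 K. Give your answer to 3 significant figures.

P ≈ 932 W

T = 32.00 °C + 273 = 305.00 K.
Area A = 1.90 m².
P = σAT⁴ = 5.670×10⁻⁸ × 1.90 × (305.00)⁴ = 932 W.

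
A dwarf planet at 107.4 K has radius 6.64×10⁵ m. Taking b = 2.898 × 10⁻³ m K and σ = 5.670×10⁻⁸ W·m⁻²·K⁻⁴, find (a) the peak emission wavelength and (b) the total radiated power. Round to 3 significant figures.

λ_max ≈ 27.0 μm; P ≈ 4.18×10¹³ W

(a) λ_max = b/T = 2.898×10⁻³/107.4 = 2.698×10⁻⁵ m = 27.0 μm.
Surface area A = 4πR² = 4π(6.64×10⁵ m)² = 5.54046×10¹² m².
(b) P = σAT⁴ = 5.670×10⁻⁸×5.54046×10¹²×(107.4)⁴ = 4.18×10¹³ W.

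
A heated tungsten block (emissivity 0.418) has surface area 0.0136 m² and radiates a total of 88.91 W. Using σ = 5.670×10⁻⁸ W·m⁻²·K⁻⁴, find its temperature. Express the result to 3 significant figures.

Area A = 0.0136 m².
P = εσAT⁴ ⇒ T = (P/(εσA))^(1/4) = (88.91/(0.418×5.670×10⁻⁸×0.0136))^(1/4) = 725 K.

T ≈ 725 K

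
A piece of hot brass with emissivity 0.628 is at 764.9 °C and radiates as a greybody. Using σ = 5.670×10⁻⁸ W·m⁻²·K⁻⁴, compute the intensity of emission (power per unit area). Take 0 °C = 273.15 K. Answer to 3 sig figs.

T = 764.9 °C + 273.15 = 1038.05 K.
Stefan–Boltzmann: I = εσT⁴ = 0.628 × 5.670×10⁻⁸ × (1038.05)⁴ = 4.13×10⁴ W/m².

I ≈ 4.13×10⁴ W/m²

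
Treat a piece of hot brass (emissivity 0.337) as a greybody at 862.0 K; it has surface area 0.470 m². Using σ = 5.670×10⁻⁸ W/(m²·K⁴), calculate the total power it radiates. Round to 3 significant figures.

P ≈ 4.96×10³ W

Area A = 0.470 m².
P = εσAT⁴ = 0.337 × 5.670×10⁻⁸ × 0.470 × (862.0)⁴ = 4.96×10³ W.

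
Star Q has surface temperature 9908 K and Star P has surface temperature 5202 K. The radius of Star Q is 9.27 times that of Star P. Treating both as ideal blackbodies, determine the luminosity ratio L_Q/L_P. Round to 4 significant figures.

L_Q/L_P ≈ 1131

L ∝ R²T⁴, so L_Q/L_P = (R_Q/R_P)²(T_Q/T_P)⁴ = (9.27)² × (9908/5202)⁴ = 85.9329 × 13.1602 = 1131.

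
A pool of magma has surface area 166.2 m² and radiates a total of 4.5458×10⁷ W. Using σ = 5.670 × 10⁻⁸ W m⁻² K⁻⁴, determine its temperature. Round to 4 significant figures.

Area A = 166.2 m².
P = σAT⁴ ⇒ T = (P/(σA))^(1/4) = (4.5458×10⁷/(5.670×10⁻⁸×166.2))^(1/4) = 1482 K.

T ≈ 1482 K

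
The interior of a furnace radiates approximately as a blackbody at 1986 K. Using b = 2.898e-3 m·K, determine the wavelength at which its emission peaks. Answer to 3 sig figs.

λ_max ≈ 1.46 μm

Wien's displacement law: λ_max = b/T = (2.898×10⁻³ m·K)/(1986 K) = 1.459×10⁻⁶ m.
That is 1.46 μm, in the infrared range.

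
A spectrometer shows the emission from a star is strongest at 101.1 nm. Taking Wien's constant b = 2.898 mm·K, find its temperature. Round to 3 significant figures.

Wien's law gives T = b/λ_max = (2.898×10⁻³ m·K)/(1.011×10⁻⁷ m) = 2.87×10⁴ K.

T ≈ 2.87×10⁴ K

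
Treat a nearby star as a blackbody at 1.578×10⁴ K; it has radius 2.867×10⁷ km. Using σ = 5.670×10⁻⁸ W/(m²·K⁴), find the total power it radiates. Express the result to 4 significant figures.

P ≈ 3.631×10³¹ W

Surface area A = 4πR² = 4π(2.867×10¹⁰ m)² = 1.03292×10²² m².
P = σAT⁴ = 5.670×10⁻⁸ × 1.03292×10²² × (1.578×10⁴)⁴ = 3.631×10³¹ W.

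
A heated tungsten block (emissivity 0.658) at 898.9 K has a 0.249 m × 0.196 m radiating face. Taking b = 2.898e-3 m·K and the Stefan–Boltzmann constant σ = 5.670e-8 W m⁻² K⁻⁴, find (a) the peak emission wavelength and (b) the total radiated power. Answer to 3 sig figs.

(a) λ_max = b/T = 2.898×10⁻³/898.9 = 3.224×10⁻⁶ m = 3.22 μm.
Area A = 0.249 × 0.196 = 0.048804 m².
(b) P = εσAT⁴ = 0.658×5.670×10⁻⁸×0.048804×(898.9)⁴ = 1.19×10³ W.

λ_max ≈ 3.22 μm; P ≈ 1.19×10³ W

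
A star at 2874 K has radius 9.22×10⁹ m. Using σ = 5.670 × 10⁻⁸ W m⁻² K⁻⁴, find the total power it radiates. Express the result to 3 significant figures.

Surface area A = 4πR² = 4π(9.22×10⁹ m)² = 1.06825×10²¹ m².
P = σAT⁴ = 5.670×10⁻⁸ × 1.06825×10²¹ × (2874)⁴ = 4.13×10²⁷ W.

P ≈ 4.13×10²⁷ W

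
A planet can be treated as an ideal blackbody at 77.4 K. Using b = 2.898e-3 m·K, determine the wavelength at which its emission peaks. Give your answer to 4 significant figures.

Wien's displacement law: λ_max = b/T = (2.898×10⁻³ m·K)/(77.4 K) = 3.7442×10⁻⁵ m.
That is 37.44 μm, in the infrared range.

λ_max ≈ 37.44 μm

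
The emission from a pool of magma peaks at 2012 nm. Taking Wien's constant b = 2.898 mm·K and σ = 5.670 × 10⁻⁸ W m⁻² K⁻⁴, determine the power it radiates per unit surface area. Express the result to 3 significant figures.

I ≈ 2.44×10⁵ W/m²

Wien's law: T = b/λ_max = 2.898×10⁻³/2.012×10⁻⁶ = 1440.36 K.
Then I = σT⁴ = 5.670×10⁻⁸×(1440.36)⁴ = 2.44×10⁵ W/m².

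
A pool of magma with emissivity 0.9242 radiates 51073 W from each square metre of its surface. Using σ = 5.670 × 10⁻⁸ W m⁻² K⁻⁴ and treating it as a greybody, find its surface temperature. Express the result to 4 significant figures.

I = εσT⁴, so T = (I/εσ)^(1/4) = (51073/(0.9242×5.670×10⁻⁸))^(1/4) = 993.6 K.

T ≈ 993.6 K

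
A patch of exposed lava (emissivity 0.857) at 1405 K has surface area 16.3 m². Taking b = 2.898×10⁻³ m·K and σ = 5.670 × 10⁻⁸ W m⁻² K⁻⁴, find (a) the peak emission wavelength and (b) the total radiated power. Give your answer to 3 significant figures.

λ_max ≈ 2.06 μm; P ≈ 3.09×10⁶ W

(a) λ_max = b/T = 2.898×10⁻³/1405 = 2.063×10⁻⁶ m = 2.06 μm.
Area A = 16.3 m².
(b) P = εσAT⁴ = 0.857×5.670×10⁻⁸×16.3×(1405)⁴ = 3.09×10⁶ W.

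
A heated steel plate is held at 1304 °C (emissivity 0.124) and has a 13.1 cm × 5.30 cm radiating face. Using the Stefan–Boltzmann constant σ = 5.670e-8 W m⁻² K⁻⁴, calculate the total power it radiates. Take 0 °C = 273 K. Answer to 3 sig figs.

P ≈ 302 W

T = 1304 °C + 273 = 1577 K.
Area A = 0.131 × 0.0530 = 6.943×10⁻³ m².
P = εσAT⁴ = 0.124 × 5.670×10⁻⁸ × 6.943×10⁻³ × (1577)⁴ = 302 W.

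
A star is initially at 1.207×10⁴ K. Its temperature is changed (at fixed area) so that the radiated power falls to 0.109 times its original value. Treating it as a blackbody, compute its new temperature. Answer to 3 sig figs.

T₂ ≈ 6.94×10³ K

P ∝ T⁴, so T₂/T₁ = (P₂/P₁)^(1/4) = (0.109)^(1/4) = 0.574588.
T₂ = 1.207×10⁴ × 0.574588 = 6.94×10³ K.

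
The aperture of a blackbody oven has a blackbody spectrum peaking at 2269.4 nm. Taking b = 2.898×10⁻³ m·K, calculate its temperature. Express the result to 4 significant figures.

T ≈ 1277 K

Wien's law gives T = b/λ_max = (2.898×10⁻³ m·K)/(2.2694×10⁻⁶ m) = 1277 K.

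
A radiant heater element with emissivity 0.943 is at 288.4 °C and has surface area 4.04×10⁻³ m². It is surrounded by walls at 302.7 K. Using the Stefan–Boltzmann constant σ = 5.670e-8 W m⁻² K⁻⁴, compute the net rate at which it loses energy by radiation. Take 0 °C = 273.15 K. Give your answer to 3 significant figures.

T = 288.4 °C + 273.15 = 561.55 K.
Area A = 4.04×10⁻³ m².
Net radiated power P_net = εσA(T⁴ − T₀⁴) = 0.943×5.670×10⁻⁸×4.04×10⁻³×(561.55⁴ − 302.7⁴).
T⁴ − T₀⁴ = 9.94383×10¹⁰ − 8.39556×10⁹ = 9.10427×10¹⁰ K⁴, so P_net = 19.7 W.

Net loss ≈ 19.7 W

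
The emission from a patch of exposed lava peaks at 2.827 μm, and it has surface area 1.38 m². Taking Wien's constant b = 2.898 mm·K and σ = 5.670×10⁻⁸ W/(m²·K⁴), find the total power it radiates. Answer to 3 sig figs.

Wien's law: T = b/λ_max = 2.898×10⁻³/2.827×10⁻⁶ = 1025.11 K.
Area A = 1.38 m².
Then P = σAT⁴ = 5.670×10⁻⁸×1.38×(1025.11)⁴ = 8.64×10⁴ W.

P ≈ 8.64×10⁴ W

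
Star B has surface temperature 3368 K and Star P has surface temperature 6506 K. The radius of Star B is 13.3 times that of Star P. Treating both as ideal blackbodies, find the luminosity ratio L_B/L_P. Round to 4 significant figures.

L_B/L_P ≈ 12.70

L ∝ R²T⁴, so L_B/L_P = (R_B/R_P)²(T_B/T_P)⁴ = (13.3)² × (3368/6506)⁴ = 176.89 × 0.0718178 = 12.70.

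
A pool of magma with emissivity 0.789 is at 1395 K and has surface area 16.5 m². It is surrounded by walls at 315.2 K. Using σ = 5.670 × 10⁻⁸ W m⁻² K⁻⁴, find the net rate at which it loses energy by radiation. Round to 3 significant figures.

Area A = 16.5 m².
Net radiated power P_net = εσA(T⁴ − T₀⁴) = 0.789×5.670×10⁻⁸×16.5×(1395⁴ − 315.2⁴).
T⁴ − T₀⁴ = 3.78701×10¹² − 9.87063×10⁹ = 3.77714×10¹² K⁴, so P_net = 2.79×10⁶ W.

Net loss ≈ 2.79×10⁶ W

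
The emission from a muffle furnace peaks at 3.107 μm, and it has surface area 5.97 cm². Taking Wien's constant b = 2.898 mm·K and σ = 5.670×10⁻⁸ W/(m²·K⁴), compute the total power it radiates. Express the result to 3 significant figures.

P ≈ 25.6 W

Wien's law: T = b/λ_max = 2.898×10⁻³/3.107×10⁻⁶ = 932.733 K.
Area A = 5.97 cm² = 5.97×10⁻⁴ m².
Then P = σAT⁴ = 5.670×10⁻⁸×5.97×10⁻⁴×(932.733)⁴ = 25.6 W.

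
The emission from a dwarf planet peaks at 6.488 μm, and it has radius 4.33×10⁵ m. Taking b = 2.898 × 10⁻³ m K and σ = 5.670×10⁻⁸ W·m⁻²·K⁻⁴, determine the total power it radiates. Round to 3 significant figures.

Wien's law: T = b/λ_max = 2.898×10⁻³/6.488×10⁻⁶ = 446.671 K.
Surface area A = 4πR² = 4π(4.33×10⁵ m)² = 2.35606×10¹² m².
Then P = σAT⁴ = 5.670×10⁻⁸×2.35606×10¹²×(446.671)⁴ = 5.32×10¹⁵ W.

P ≈ 5.32×10¹⁵ W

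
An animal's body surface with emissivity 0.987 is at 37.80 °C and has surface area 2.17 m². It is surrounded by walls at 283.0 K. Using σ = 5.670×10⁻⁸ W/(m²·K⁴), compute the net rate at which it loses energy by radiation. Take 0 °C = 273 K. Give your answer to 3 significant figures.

Net loss ≈ 354 W

T = 37.80 °C + 273 = 310.80 K.
Area A = 2.17 m².
Net radiated power P_net = εσA(T⁴ − T₀⁴) = 0.987×5.670×10⁻⁸×2.17×(310.80⁴ − 283.0⁴).
T⁴ − T₀⁴ = 9.33091×10⁹ − 6.41425×10⁹ = 2.91666×10⁹ K⁴, so P_net = 354 W.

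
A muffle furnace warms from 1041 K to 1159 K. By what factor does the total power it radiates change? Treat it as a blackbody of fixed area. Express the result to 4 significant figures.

P₂/P₁ ≈ 1.536

P ∝ T⁴, so P₂/P₁ = (T₂/T₁)⁴ = (1159/1041)⁴ = (1.11335)⁴ = 1.536.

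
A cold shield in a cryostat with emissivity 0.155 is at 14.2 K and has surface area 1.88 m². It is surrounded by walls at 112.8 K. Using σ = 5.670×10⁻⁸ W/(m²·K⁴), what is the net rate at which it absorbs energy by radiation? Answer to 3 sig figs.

Area A = 1.88 m².
Net radiated power P_net = εσA(T⁴ − T₀⁴) = 0.155×5.670×10⁻⁸×1.88×(14.2⁴ − 112.8⁴).
T⁴ − T₀⁴ = 40658.7 − 1.61896×10⁸ = -1.61855×10⁸ K⁴, so P_net = -2.67 W — negative, meaning a net gain of 2.67 W.

Net gain ≈ 2.67 W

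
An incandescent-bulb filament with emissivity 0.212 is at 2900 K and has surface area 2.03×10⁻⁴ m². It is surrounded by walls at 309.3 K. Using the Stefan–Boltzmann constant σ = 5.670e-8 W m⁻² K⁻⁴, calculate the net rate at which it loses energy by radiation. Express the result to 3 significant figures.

Area A = 2.03×10⁻⁴ m².
Net radiated power P_net = εσA(T⁴ − T₀⁴) = 0.212×5.670×10⁻⁸×2.03×10⁻⁴×(2900⁴ − 309.3⁴).
T⁴ − T₀⁴ = 7.07281×10¹³ − 9.15208×10⁹ = 7.07189×10¹³ K⁴, so P_net = 173 W.

Net loss ≈ 173 W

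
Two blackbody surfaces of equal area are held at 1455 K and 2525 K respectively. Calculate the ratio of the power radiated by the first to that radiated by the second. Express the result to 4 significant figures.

With equal areas, P₁/P₂ = (T₁/T₂)⁴ = (1455/2525)⁴ = 0.1103.

P₁/P₂ ≈ 0.1103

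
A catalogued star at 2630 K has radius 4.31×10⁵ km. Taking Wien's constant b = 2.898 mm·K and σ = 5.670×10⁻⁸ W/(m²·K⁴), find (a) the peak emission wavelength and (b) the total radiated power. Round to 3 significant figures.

λ_max ≈ 1.10×10³ nm; P ≈ 6.33×10²⁴ W

(a) λ_max = b/T = 2.898×10⁻³/2630 = 1.102×10⁻⁶ m = 1.10×10³ nm.
Surface area A = 4πR² = 4π(4.31×10⁸ m)² = 2.33434×10¹⁸ m².
(b) P = σAT⁴ = 5.670×10⁻⁸×2.33434×10¹⁸×(2630)⁴ = 6.33×10²⁴ W.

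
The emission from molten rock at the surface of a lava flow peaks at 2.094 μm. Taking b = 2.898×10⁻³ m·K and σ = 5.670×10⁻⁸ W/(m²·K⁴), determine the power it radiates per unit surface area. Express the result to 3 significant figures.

I ≈ 2.08×10⁵ W/m²

Wien's law: T = b/λ_max = 2.898×10⁻³/2.094×10⁻⁶ = 1383.95 K.
Then I = σT⁴ = 5.670×10⁻⁸×(1383.95)⁴ = 2.08×10⁵ W/m².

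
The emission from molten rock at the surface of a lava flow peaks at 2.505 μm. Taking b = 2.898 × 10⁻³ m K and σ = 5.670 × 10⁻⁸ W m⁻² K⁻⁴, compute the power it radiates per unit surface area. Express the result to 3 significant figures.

Wien's law: T = b/λ_max = 2.898×10⁻³/2.505×10⁻⁶ = 1156.89 K.
Then I = σT⁴ = 5.670×10⁻⁸×(1156.89)⁴ = 1.02×10⁵ W/m².

I ≈ 1.02×10⁵ W/m²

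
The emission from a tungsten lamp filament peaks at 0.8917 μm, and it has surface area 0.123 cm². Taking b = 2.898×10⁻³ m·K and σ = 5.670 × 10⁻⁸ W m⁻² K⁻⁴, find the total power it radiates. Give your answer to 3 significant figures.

P ≈ 77.8 W

Wien's law: T = b/λ_max = 2.898×10⁻³/8.917×10⁻⁷ = 3249.97 K.
Area A = 0.123 cm² = 1.23×10⁻⁵ m².
Then P = σAT⁴ = 5.670×10⁻⁸×1.23×10⁻⁵×(3249.97)⁴ = 77.8 W.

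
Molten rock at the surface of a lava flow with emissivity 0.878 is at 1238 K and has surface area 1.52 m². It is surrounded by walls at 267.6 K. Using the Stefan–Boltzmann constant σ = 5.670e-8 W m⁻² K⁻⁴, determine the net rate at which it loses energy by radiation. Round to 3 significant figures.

Area A = 1.52 m².
Net radiated power P_net = εσA(T⁴ − T₀⁴) = 0.878×5.670×10⁻⁸×1.52×(1238⁴ − 267.6⁴).
T⁴ − T₀⁴ = 2.34900×10¹² − 5.12796×10⁹ = 2.34387×10¹² K⁴, so P_net = 1.77×10⁵ W.

Net loss ≈ 1.77×10⁵ W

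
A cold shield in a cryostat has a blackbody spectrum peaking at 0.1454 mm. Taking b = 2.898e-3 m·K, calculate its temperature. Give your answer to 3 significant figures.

T ≈ 19.9 K

Wien's law gives T = b/λ_max = (2.898×10⁻³ m·K)/(1.454×10⁻⁴ m) = 19.9 K.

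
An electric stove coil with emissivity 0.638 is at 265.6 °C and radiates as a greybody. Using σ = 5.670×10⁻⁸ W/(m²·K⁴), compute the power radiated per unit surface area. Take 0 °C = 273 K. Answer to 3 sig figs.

T = 265.6 °C + 273 = 538.6 K.
Stefan–Boltzmann: I = εσT⁴ = 0.638 × 5.670×10⁻⁸ × (538.6)⁴ = 3.04×10³ W/m².

I ≈ 3.04×10³ W/m²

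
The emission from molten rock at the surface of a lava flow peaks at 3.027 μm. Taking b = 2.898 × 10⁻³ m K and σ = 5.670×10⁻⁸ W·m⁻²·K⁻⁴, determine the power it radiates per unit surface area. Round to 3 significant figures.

Wien's law: T = b/λ_max = 2.898×10⁻³/3.027×10⁻⁶ = 957.384 K.
Then I = σT⁴ = 5.670×10⁻⁸×(957.384)⁴ = 4.76×10⁴ W/m².

I ≈ 4.76×10⁴ W/m²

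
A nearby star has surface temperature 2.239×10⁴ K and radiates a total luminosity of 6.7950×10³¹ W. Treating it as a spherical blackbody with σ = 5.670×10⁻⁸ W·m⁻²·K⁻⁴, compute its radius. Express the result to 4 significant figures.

L = 4πR²σT⁴ ⇒ R = √(L/(4πσT⁴)).
σT⁴ = 1.42495×10¹⁰ W/m², so R = √(6.7950×10³¹/(4π×1.42495×10¹⁰)) = 1.948×10¹⁰ m.

R ≈ 1.948×10¹⁰ m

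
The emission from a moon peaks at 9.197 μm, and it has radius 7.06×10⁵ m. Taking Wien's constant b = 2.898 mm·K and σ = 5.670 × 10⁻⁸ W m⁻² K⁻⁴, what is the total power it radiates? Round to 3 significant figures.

Wien's law: T = b/λ_max = 2.898×10⁻³/9.197×10⁻⁶ = 315.103 K.
Surface area A = 4πR² = 4π(7.06×10⁵ m)² = 6.26353×10¹² m².
Then P = σAT⁴ = 5.670×10⁻⁸×6.26353×10¹²×(315.103)⁴ = 3.50×10¹⁵ W.

P ≈ 3.50×10¹⁵ W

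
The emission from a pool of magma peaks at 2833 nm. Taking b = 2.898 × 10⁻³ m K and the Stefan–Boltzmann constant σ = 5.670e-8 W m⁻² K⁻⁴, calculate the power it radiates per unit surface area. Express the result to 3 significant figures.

Wien's law: T = b/λ_max = 2.898×10⁻³/2.833×10⁻⁶ = 1022.94 K.
Then I = σT⁴ = 5.670×10⁻⁸×(1022.94)⁴ = 6.21×10⁴ W/m².

I ≈ 6.21×10⁴ W/m²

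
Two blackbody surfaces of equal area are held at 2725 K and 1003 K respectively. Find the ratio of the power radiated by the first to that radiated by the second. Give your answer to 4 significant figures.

With equal areas, P₁/P₂ = (T₁/T₂)⁴ = (2725/1003)⁴ = 54.48.

P₁/P₂ ≈ 54.48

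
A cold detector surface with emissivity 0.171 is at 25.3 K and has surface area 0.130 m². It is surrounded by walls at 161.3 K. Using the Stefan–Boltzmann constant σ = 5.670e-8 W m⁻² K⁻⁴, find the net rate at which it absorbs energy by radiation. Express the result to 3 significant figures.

Area A = 0.130 m².
Net radiated power P_net = εσA(T⁴ − T₀⁴) = 0.171×5.670×10⁻⁸×0.130×(25.3⁴ − 161.3⁴).
T⁴ − T₀⁴ = 4.09715×10⁵ − 6.76920×10⁸ = -6.76510×10⁸ K⁴, so P_net = -0.853 W — negative, meaning a net gain of 0.853 W.

Net gain ≈ 0.853 W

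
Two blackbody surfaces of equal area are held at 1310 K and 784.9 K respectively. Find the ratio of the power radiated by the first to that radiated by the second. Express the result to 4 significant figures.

P₁/P₂ ≈ 7.759

With equal areas, P₁/P₂ = (T₁/T₂)⁴ = (1310/784.9)⁴ = 7.759.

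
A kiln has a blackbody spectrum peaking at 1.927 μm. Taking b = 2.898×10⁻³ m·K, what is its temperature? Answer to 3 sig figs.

Wien's law gives T = b/λ_max = (2.898×10⁻³ m·K)/(1.927×10⁻⁶ m) = 1.50×10³ K.

T ≈ 1.50×10³ K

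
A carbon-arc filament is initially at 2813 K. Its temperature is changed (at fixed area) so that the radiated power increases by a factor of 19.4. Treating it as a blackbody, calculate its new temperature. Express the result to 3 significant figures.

T₂ ≈ 5.90×10³ K

P ∝ T⁴, so T₂/T₁ = (P₂/P₁)^(1/4) = (19.4)^(1/4) = 2.09870.
T₂ = 2813 × 2.09870 = 5.90×10³ K.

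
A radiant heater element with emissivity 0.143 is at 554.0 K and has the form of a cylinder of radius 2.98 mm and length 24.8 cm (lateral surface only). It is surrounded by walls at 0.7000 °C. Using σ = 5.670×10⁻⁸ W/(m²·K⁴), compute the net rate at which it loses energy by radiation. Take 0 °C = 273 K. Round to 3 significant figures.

Surroundings: T = 0.7000 °C + 273 = 273.7000 K.
Lateral area A = 2πrL = 2π×2.98×10⁻³×0.248 = 4.64353×10⁻³ m².
Net radiated power P_net = εσA(T⁴ − T₀⁴) = 0.143×5.670×10⁻⁸×4.64353×10⁻³×(554.0⁴ − 273.7000⁴).
T⁴ − T₀⁴ = 9.41974×10¹⁰ − 5.61176×10⁹ = 8.85856×10¹⁰ K⁴, so P_net = 3.34 W.

Net loss ≈ 3.34 W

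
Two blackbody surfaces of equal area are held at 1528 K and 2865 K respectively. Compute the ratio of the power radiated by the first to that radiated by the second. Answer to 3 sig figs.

With equal areas, P₁/P₂ = (T₁/T₂)⁴ = (1528/2865)⁴ = 0.0809.

P₁/P₂ ≈ 0.0809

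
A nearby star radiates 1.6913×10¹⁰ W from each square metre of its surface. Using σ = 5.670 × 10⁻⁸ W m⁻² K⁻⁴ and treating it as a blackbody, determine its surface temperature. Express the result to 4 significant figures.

T ≈ 2.337×10⁴ K

I = σT⁴, so T = (I/σ)^(1/4) = (1.6913×10¹⁰/(5.670×10⁻⁸))^(1/4) = 2.337×10⁴ K.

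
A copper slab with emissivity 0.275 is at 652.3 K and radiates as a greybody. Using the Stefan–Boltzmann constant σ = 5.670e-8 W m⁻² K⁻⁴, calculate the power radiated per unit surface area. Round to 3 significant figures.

I ≈ 2.82×10³ W/m²

Stefan–Boltzmann: I = εσT⁴ = 0.275 × 5.670×10⁻⁸ × (652.3)⁴ = 2.82×10³ W/m².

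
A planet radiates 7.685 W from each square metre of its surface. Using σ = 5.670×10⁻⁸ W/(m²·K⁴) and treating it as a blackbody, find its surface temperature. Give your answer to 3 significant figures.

I = σT⁴, so T = (I/σ)^(1/4) = (7.685/(5.670×10⁻⁸))^(1/4) = 108 K.

T ≈ 108 K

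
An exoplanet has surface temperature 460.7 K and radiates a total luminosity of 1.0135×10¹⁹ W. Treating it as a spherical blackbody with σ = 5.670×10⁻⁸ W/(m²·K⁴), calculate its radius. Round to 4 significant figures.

R ≈ 1.777×10⁷ m

L = 4πR²σT⁴ ⇒ R = √(L/(4πσT⁴)).
σT⁴ = 2554.21 W/m², so R = √(1.0135×10¹⁹/(4π×2554.21)) = 1.777×10⁷ m.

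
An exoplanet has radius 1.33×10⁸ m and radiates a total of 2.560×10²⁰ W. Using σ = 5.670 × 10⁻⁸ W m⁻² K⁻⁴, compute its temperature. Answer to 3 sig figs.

Surface area A = 4πR² = 4π(1.33×10⁸ m)² = 2.22287×10¹⁷ m².
P = σAT⁴ ⇒ T = (P/(σA))^(1/4) = (2.560×10²⁰/(5.670×10⁻⁸×2.22287×10¹⁷))^(1/4) = 378 K.

T ≈ 378 K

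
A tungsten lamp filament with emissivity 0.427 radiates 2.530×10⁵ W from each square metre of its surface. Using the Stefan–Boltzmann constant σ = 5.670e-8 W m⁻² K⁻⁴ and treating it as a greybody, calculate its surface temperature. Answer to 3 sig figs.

T ≈ 1.80×10³ K

I = εσT⁴, so T = (I/εσ)^(1/4) = (2.530×10⁵/(0.427×5.670×10⁻⁸))^(1/4) = 1.80×10³ K.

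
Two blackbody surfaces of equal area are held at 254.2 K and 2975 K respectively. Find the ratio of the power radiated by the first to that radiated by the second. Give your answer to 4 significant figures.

P₁/P₂ ≈ 5.330×10⁻⁵

With equal areas, P₁/P₂ = (T₁/T₂)⁴ = (254.2/2975)⁴ = 5.330×10⁻⁵.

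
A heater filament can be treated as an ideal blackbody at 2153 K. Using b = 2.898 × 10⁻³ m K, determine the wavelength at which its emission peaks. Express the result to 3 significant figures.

Wien's displacement law: λ_max = b/T = (2.898×10⁻³ m·K)/(2153 K) = 1.346×10⁻⁶ m.
That is 1.35×10³ nm, in the infrared range.

λ_max ≈ 1.35×10³ nm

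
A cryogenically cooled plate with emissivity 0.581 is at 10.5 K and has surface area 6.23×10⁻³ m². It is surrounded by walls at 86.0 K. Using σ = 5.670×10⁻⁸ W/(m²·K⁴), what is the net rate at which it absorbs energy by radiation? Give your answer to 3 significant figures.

Area A = 6.23×10⁻³ m².
Net radiated power P_net = εσA(T⁴ − T₀⁴) = 0.581×5.670×10⁻⁸×6.23×10⁻³×(10.5⁴ − 86.0⁴).
T⁴ − T₀⁴ = 12155.1 − 5.47008×10⁷ = -5.46886×10⁷ K⁴, so P_net = -0.0112 W — negative, meaning a net gain of 0.0112 W.

Net gain ≈ 0.0112 W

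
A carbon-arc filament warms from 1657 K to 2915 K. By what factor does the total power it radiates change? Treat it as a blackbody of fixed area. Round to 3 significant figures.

P ∝ T⁴, so P₂/P₁ = (T₂/T₁)⁴ = (2915/1657)⁴ = (1.75920)⁴ = 9.58.

P₂/P₁ ≈ 9.58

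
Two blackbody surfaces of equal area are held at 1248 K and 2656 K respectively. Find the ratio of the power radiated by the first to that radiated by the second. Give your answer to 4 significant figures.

With equal areas, P₁/P₂ = (T₁/T₂)⁴ = (1248/2656)⁴ = 0.04875.

P₁/P₂ ≈ 0.04875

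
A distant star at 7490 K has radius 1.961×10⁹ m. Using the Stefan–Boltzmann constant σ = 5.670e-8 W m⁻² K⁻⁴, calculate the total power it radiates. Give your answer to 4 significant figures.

P ≈ 8.623×10²⁷ W

Surface area A = 4πR² = 4π(1.961×10⁹ m)² = 4.83242×10¹⁹ m².
P = σAT⁴ = 5.670×10⁻⁸ × 4.83242×10¹⁹ × (7490)⁴ = 8.623×10²⁷ W.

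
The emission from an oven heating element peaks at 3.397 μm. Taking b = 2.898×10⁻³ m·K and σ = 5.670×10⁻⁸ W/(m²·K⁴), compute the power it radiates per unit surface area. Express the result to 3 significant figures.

I ≈ 3.00×10⁴ W/m²

Wien's law: T = b/λ_max = 2.898×10⁻³/3.397×10⁻⁶ = 853.106 K.
Then I = σT⁴ = 5.670×10⁻⁸×(853.106)⁴ = 3.00×10⁴ W/m².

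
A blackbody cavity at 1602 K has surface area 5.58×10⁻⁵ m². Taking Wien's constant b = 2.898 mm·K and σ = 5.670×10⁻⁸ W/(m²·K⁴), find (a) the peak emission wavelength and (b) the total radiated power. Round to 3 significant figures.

(a) λ_max = b/T = 2.898×10⁻³/1602 = 1.809×10⁻⁶ m = 1.81 μm.
Area A = 5.58×10⁻⁵ m².
(b) P = σAT⁴ = 5.670×10⁻⁸×5.58×10⁻⁵×(1602)⁴ = 20.8 W.

λ_max ≈ 1.81 μm; P ≈ 20.8 W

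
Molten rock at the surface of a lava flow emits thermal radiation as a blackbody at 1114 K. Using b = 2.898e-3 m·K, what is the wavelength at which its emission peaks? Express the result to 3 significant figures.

λ_max ≈ 2.60×10³ nm

Wien's displacement law: λ_max = b/T = (2.898×10⁻³ m·K)/(1114 K) = 2.601×10⁻⁶ m.
That is 2.60×10³ nm, in the infrared range.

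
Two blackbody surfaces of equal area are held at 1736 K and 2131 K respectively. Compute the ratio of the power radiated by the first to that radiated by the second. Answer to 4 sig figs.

With equal areas, P₁/P₂ = (T₁/T₂)⁴ = (1736/2131)⁴ = 0.4404.

P₁/P₂ ≈ 0.4404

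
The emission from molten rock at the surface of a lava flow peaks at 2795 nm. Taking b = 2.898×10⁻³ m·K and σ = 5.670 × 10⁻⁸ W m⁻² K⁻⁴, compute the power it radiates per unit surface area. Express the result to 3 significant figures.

Wien's law: T = b/λ_max = 2.898×10⁻³/2.795×10⁻⁶ = 1036.85 K.
Then I = σT⁴ = 5.670×10⁻⁸×(1036.85)⁴ = 6.55×10⁴ W/m².

I ≈ 6.55×10⁴ W/m²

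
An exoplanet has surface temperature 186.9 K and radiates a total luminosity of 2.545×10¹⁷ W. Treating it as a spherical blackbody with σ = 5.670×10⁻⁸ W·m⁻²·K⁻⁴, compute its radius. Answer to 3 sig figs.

L = 4πR²σT⁴ ⇒ R = √(L/(4πσT⁴)).
σT⁴ = 69.1863 W/m², so R = √(2.545×10¹⁷/(4π×69.1863)) = 1.71×10⁷ m.

R ≈ 1.71×10⁷ m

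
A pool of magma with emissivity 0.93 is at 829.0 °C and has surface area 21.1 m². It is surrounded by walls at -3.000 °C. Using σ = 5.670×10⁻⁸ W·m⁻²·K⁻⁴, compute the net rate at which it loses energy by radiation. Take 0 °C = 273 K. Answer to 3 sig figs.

Net loss ≈ 1.63×10⁶ W

T = 829.0 °C + 273 = 1102.0 K.
Surroundings: T = -3.000 °C + 273 = 270.000 K.
Area A = 21.1 m².
Net radiated power P_net = εσA(T⁴ − T₀⁴) = 0.93×5.670×10⁻⁸×21.1×(1102.0⁴ − 270.000⁴).
T⁴ − T₀⁴ = 1.47478×10¹² − 5.31441×10⁹ = 1.46947×10¹² K⁴, so P_net = 1.63×10⁶ W.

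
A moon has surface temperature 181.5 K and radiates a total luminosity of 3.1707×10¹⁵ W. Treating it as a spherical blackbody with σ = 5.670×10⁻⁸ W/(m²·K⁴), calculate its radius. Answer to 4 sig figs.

L = 4πR²σT⁴ ⇒ R = √(L/(4πσT⁴)).
σT⁴ = 61.5304 W/m², so R = √(3.1707×10¹⁵/(4π×61.5304)) = 2.025×10⁶ m.

R ≈ 2.025×10⁶ m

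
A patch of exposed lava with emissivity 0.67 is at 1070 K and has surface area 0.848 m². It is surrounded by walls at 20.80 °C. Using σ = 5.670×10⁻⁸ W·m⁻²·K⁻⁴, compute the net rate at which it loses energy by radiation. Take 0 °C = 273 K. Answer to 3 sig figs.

Net loss ≈ 4.20×10⁴ W

Surroundings: T = 20.80 °C + 273 = 293.80 K.
Area A = 0.848 m².
Net radiated power P_net = εσA(T⁴ − T₀⁴) = 0.67×5.670×10⁻⁸×0.848×(1070⁴ − 293.80⁴).
T⁴ − T₀⁴ = 1.31080×10¹² − 7.45087×10⁹ = 1.30335×10¹² K⁴, so P_net = 4.20×10⁴ W.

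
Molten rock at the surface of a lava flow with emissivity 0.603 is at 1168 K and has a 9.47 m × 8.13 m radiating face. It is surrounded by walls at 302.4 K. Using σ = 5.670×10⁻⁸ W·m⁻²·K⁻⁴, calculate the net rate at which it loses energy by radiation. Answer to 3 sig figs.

Area A = 9.47 × 8.13 = 76.9911 m².
Net radiated power P_net = εσA(T⁴ − T₀⁴) = 0.603×5.670×10⁻⁸×76.9911×(1168⁴ − 302.4⁴).
T⁴ − T₀⁴ = 1.86111×10¹² − 8.36233×10⁹ = 1.85275×10¹² K⁴, so P_net = 4.88×10⁶ W.

Net loss ≈ 4.88×10⁶ W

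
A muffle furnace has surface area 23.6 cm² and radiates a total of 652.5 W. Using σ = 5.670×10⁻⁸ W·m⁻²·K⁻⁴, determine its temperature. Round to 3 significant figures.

Area A = 23.6 cm² = 2.36×10⁻³ m².
P = σAT⁴ ⇒ T = (P/(σA))^(1/4) = (652.5/(5.670×10⁻⁸×2.36×10⁻³))^(1/4) = 1.49×10³ K.

T ≈ 1.49×10³ K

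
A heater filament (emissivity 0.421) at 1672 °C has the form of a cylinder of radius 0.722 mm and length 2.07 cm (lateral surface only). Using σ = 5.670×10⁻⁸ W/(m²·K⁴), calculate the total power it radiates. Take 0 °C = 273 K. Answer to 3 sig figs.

T = 1672 °C + 273 = 1945 K.
Lateral area A = 2πrL = 2π×7.22×10⁻⁴×0.0207 = 9.39047×10⁻⁵ m².
P = εσAT⁴ = 0.421 × 5.670×10⁻⁸ × 9.39047×10⁻⁵ × (1945)⁴ = 32.1 W.

P ≈ 32.1 W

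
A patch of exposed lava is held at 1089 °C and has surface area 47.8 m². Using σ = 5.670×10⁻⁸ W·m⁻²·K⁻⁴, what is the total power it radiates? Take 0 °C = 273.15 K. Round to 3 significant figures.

P ≈ 9.33×10⁶ W

T = 1089 °C + 273.15 = 1362.15 K.
Area A = 47.8 m².
P = σAT⁴ = 5.670×10⁻⁸ × 47.8 × (1362.15)⁴ = 9.33×10⁶ W.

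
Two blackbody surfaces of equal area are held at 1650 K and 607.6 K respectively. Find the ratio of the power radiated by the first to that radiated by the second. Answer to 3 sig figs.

P₁/P₂ ≈ 54.4

With equal areas, P₁/P₂ = (T₁/T₂)⁴ = (1650/607.6)⁴ = 54.4.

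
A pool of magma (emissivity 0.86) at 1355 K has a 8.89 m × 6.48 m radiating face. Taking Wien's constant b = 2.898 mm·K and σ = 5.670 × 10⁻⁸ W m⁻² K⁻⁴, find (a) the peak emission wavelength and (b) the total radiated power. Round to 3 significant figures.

λ_max ≈ 2.14×10³ nm; P ≈ 9.47×10⁶ W

(a) λ_max = b/T = 2.898×10⁻³/1355 = 2.139×10⁻⁶ m = 2.14×10³ nm.
Area A = 8.89 × 6.48 = 57.6072 m².
(b) P = εσAT⁴ = 0.86×5.670×10⁻⁸×57.6072×(1355)⁴ = 9.47×10⁶ W.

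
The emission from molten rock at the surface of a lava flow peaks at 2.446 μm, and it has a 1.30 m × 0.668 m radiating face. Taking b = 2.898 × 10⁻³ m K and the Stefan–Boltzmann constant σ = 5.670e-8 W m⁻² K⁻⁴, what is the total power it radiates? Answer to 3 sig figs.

Wien's law: T = b/λ_max = 2.898×10⁻³/2.446×10⁻⁶ = 1184.79 K.
Area A = 1.30 × 0.668 = 0.8684 m².
Then P = σAT⁴ = 5.670×10⁻⁸×0.8684×(1184.79)⁴ = 9.70×10⁴ W.

P ≈ 9.70×10⁴ W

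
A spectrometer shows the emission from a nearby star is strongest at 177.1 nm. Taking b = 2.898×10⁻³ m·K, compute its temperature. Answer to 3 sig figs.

T ≈ 1.64×10⁴ K

Wien's law gives T = b/λ_max = (2.898×10⁻³ m·K)/(1.771×10⁻⁷ m) = 1.64×10⁴ K.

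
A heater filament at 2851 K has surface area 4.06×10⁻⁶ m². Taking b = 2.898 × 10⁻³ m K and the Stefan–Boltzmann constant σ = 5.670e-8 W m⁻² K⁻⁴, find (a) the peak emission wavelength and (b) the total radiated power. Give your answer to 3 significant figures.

λ_max ≈ 1.02 μm; P ≈ 15.2 W

(a) λ_max = b/T = 2.898×10⁻³/2851 = 1.016×10⁻⁶ m = 1.02 μm.
Area A = 4.06×10⁻⁶ m².
(b) P = σAT⁴ = 5.670×10⁻⁸×4.06×10⁻⁶×(2851)⁴ = 15.2 W.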